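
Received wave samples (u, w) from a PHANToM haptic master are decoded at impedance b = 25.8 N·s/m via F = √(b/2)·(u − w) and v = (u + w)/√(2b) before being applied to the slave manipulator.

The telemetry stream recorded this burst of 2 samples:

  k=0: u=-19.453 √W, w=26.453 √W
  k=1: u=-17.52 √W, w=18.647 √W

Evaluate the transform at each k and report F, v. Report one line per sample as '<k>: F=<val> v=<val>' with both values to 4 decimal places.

0: F=-164.8786 v=0.9745
1: F=-129.8995 v=0.1569

k=0: u−w=-45.9060, u+w=7.0000; √(b/2)=3.5917, √(2b)=7.1833; F=3.5917×(-45.906)=-164.8786, v=7.0000/7.1833=0.9745
k=1: u−w=-36.1670, u+w=1.1270; √(b/2)=3.5917, √(2b)=7.1833; F=3.5917×(-36.167)=-129.8995, v=1.1270/7.1833=0.1569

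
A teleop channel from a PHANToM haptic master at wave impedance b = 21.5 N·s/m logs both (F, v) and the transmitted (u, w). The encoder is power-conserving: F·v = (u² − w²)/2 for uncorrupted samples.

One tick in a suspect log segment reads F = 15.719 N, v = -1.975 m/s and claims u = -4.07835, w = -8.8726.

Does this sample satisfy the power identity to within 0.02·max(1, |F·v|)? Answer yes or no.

yes

F·v = 15.719×(-1.975) = -31.04502 W.
(u² − w²)/2 = (16.63294 − 78.72303)/2 = -31.04505 W.
|Δ| = 0.00002;  2% of max(1, |F·v|) = 0.62090.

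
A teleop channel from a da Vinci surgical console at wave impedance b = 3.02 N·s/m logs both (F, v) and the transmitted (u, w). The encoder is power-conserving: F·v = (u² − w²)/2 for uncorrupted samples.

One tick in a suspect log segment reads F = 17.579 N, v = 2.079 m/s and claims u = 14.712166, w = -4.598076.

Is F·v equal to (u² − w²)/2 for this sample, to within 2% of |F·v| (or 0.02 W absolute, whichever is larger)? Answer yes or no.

F·v = 17.579×2.079 = 36.546741 W.
(u² − w²)/2 = (216.447828 − 21.142303)/2 = 97.652763 W.
|Δ| = 61.106022;  2% of max(1, |F·v|) = 0.730935.

no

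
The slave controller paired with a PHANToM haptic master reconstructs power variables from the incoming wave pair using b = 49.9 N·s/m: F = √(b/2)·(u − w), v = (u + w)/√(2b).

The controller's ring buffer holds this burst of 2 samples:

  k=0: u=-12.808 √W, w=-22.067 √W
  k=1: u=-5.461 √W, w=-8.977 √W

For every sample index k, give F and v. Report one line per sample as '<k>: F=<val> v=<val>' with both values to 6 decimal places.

k=0: u−w=9.259000, u+w=-34.875000; √(b/2)=4.994997, √(2b)=9.989995; F=4.994997×9.259=46.248682, v=-34.875000/9.989995=-3.490993
k=1: u−w=3.516000, u+w=-14.438000; √(b/2)=4.994997, √(2b)=9.989995; F=4.994997×3.516=17.562411, v=-14.438000/9.989995=-1.445246

0: F=46.248682 v=-3.490993
1: F=17.562411 v=-1.445246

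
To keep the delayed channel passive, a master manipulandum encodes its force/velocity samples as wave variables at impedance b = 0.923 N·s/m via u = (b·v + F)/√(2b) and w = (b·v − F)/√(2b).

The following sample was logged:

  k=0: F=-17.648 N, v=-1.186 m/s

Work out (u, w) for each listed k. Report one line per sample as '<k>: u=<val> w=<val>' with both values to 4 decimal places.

k=0: b·v=0.923×(-1.186)=-1.0947; √(2b)=1.3587; u=(-1.0947+(-17.648))/1.3587=-13.7948, w=(-1.0947−(-17.648))/1.3587=12.1834

0: u=-13.7948 w=12.1834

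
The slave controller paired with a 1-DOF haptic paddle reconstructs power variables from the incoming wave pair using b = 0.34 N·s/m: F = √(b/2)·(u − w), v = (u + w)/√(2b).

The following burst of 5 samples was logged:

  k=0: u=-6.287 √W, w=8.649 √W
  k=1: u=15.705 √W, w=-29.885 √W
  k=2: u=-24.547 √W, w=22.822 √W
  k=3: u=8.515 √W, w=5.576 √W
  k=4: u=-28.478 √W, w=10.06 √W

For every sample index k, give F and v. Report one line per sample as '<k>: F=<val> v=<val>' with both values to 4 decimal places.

k=0: u−w=-14.9360, u+w=2.3620; √(b/2)=0.4123, √(2b)=0.8246; F=0.4123×(-14.936)=-6.1583, v=2.3620/0.8246=2.8643
k=1: u−w=45.5900, u+w=-14.1800; √(b/2)=0.4123, √(2b)=0.8246; F=0.4123×45.59=18.7972, v=-14.1800/0.8246=-17.1958
k=2: u−w=-47.3690, u+w=-1.7250; √(b/2)=0.4123, √(2b)=0.8246; F=0.4123×(-47.369)=-19.5307, v=-1.7250/0.8246=-2.0919
k=3: u−w=2.9390, u+w=14.0910; √(b/2)=0.4123, √(2b)=0.8246; F=0.4123×2.939=1.2118, v=14.0910/0.8246=17.0878
k=4: u−w=-38.5380, u+w=-18.4180; √(b/2)=0.4123, √(2b)=0.8246; F=0.4123×(-38.538)=-15.8896, v=-18.4180/0.8246=-22.3351

0: F=-6.1583 v=2.8643
1: F=18.7972 v=-17.1958
2: F=-19.5307 v=-2.0919
3: F=1.2118 v=17.0878
4: F=-15.8896 v=-22.3351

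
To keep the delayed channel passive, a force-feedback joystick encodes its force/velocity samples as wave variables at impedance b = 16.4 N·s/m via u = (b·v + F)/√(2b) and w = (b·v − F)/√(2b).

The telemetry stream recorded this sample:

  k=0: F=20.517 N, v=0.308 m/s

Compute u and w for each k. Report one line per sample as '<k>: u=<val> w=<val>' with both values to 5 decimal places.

0: u=4.46440 w=-2.70045

k=0: b·v=16.4×0.308=5.05120; √(2b)=5.72713; u=(5.05120+20.517)/5.72713=4.46440, w=(5.05120−20.517)/5.72713=-2.70045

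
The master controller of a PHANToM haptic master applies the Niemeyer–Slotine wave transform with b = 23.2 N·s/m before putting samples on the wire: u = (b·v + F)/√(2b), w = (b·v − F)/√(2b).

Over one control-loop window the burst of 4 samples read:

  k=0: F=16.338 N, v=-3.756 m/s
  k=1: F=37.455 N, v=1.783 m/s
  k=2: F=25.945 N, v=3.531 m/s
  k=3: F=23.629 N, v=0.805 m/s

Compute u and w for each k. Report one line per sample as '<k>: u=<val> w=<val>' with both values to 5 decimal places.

k=0: b·v=23.2×(-3.756)=-87.13920; √(2b)=6.81175; u=(-87.13920+16.338)/6.81175=-10.39397, w=(-87.13920−16.338)/6.81175=-15.19098
k=1: b·v=23.2×1.783=41.36560; √(2b)=6.81175; u=(41.36560+37.455)/6.81175=11.57126, w=(41.36560−37.455)/6.81175=0.57410
k=2: b·v=23.2×3.531=81.91920; √(2b)=6.81175; u=(81.91920+25.945)/6.81175=15.83501, w=(81.91920−25.945)/6.81175=8.21730
k=3: b·v=23.2×0.805=18.67600; √(2b)=6.81175; u=(18.67600+23.629)/6.81175=6.21059, w=(18.67600−23.629)/6.81175=-0.72713

0: u=-10.39397 w=-15.19098
1: u=11.57126 w=0.57410
2: u=15.83501 w=8.21730
3: u=6.21059 w=-0.72713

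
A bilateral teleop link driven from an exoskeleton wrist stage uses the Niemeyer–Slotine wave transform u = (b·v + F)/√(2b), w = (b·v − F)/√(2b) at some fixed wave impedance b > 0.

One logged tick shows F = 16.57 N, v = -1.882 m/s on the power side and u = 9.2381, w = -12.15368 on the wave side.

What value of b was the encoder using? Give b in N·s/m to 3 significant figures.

b = 1.2 N·s/m

u + w = -2.91558;  u + w = √(2b)·v, so √(2b) = -2.91558/(-1.882) = 1.54919.
b = (√(2b))²/2 = 2.40000/2 = 1.20000.
(Check via u − w = 2F/√(2b): u − w = 21.39178, 2F/√(2b) = 21.39179.)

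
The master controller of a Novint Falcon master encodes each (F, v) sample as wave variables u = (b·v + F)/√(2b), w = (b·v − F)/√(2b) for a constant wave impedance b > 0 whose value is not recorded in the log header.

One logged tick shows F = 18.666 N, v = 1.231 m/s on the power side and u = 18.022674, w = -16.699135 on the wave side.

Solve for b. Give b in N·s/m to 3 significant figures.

b = 0.578 N·s/m

u + w = 1.323539;  u + w = √(2b)·v, so √(2b) = 1.323539/1.231 = 1.075174.
b = (√(2b))²/2 = 1.155999/2 = 0.577999.
(Check via u − w = 2F/√(2b): u − w = 34.721809, 2F/√(2b) = 34.721827.)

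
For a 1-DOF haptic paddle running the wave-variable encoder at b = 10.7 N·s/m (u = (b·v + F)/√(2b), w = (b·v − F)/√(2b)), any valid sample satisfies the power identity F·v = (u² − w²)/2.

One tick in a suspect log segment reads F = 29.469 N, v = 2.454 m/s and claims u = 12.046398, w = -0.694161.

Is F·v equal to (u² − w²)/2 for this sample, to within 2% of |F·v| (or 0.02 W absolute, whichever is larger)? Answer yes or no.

yes

F·v = 29.469×2.454 = 72.316926 W.
(u² − w²)/2 = (145.115705 − 0.481859)/2 = 72.316923 W.
|Δ| = 0.000003;  2% of max(1, |F·v|) = 1.446339.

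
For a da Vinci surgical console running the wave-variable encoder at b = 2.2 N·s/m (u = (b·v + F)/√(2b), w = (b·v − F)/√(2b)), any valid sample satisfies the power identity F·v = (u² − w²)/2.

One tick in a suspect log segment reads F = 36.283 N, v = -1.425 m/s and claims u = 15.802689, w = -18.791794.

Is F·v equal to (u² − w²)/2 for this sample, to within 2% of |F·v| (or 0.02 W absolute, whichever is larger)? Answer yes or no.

F·v = 36.283×(-1.425) = -51.703275 W.
(u² − w²)/2 = (249.724980 − 353.131522)/2 = -51.703271 W.
|Δ| = 0.000004;  2% of max(1, |F·v|) = 1.034066.

yes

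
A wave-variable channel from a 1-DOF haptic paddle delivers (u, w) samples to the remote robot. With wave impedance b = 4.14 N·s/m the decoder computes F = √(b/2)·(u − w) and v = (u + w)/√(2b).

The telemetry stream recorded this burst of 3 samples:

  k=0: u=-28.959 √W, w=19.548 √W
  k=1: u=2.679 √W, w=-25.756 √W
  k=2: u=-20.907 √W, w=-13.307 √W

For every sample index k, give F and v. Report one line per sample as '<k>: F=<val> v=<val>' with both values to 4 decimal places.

k=0: u−w=-48.5070, u+w=-9.4110; √(b/2)=1.4387, √(2b)=2.8775; F=1.4387×(-48.507)=-69.7894, v=-9.4110/2.8775=-3.2705
k=1: u−w=28.4350, u+w=-23.0770; √(b/2)=1.4387, √(2b)=2.8775; F=1.4387×28.435=40.9108, v=-23.0770/2.8775=-8.0198
k=2: u−w=-7.6000, u+w=-34.2140; √(b/2)=1.4387, √(2b)=2.8775; F=1.4387×(-7.6)=-10.9345, v=-34.2140/2.8775=-11.8902

0: F=-69.7894 v=-3.2705
1: F=40.9108 v=-8.0198
2: F=-10.9345 v=-11.8902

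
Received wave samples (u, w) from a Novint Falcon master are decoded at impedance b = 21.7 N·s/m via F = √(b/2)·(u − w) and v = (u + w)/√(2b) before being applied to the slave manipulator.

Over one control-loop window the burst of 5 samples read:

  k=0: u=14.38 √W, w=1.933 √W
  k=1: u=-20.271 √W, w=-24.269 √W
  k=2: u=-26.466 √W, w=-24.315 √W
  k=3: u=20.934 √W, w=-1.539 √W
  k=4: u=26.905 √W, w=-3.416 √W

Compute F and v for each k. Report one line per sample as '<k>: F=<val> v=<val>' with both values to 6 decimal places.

k=0: u−w=12.447000, u+w=16.313000; √(b/2)=3.293934, √(2b)=6.587868; F=3.293934×12.447=40.999594, v=16.313000/6.587868=2.476219
k=1: u−w=3.998000, u+w=-44.540000; √(b/2)=3.293934, √(2b)=6.587868; F=3.293934×3.998=13.169147, v=-44.540000/6.587868=-6.760913
k=2: u−w=-2.151000, u+w=-50.781000; √(b/2)=3.293934, √(2b)=6.587868; F=3.293934×(-2.151)=-7.085252, v=-50.781000/6.587868=-7.708261
k=3: u−w=22.473000, u+w=19.395000; √(b/2)=3.293934, √(2b)=6.587868; F=3.293934×22.473=74.024575, v=19.395000/6.587868=2.944048
k=4: u−w=30.321000, u+w=23.489000; √(b/2)=3.293934, √(2b)=6.587868; F=3.293934×30.321=99.875367, v=23.489000/6.587868=3.565494

0: F=40.999594 v=2.476219
1: F=13.169147 v=-6.760913
2: F=-7.085252 v=-7.708261
3: F=74.024575 v=2.944048
4: F=99.875367 v=3.565494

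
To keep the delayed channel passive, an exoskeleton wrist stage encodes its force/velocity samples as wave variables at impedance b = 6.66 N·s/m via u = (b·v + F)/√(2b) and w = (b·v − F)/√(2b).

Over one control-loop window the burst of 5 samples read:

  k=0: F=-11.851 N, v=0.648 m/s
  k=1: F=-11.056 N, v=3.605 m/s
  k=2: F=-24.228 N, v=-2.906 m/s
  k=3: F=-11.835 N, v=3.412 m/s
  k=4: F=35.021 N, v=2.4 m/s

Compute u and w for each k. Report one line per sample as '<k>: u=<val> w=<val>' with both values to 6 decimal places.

k=0: b·v=6.66×0.648=4.315680; √(2b)=3.649658; u=(4.315680+(-11.851))/3.649658=-2.064665, w=(4.315680−(-11.851))/3.649658=4.429643
k=1: b·v=6.66×3.605=24.009300; √(2b)=3.649658; u=(24.009300+(-11.056))/3.649658=3.549182, w=(24.009300−(-11.056))/3.649658=9.607833
k=2: b·v=6.66×(-2.906)=-19.353960; √(2b)=3.649658; u=(-19.353960+(-24.228))/3.649658=-11.941383, w=(-19.353960−(-24.228))/3.649658=1.335479
k=3: b·v=6.66×3.412=22.723920; √(2b)=3.649658; u=(22.723920+(-11.835))/3.649658=2.983546, w=(22.723920−(-11.835))/3.649658=9.469086
k=4: b·v=6.66×2.4=15.984000; √(2b)=3.649658; u=(15.984000+35.021)/3.649658=13.975284, w=(15.984000−35.021)/3.649658=-5.216106

0: u=-2.064665 w=4.429643
1: u=3.549182 w=9.607833
2: u=-11.941383 w=1.335479
3: u=2.983546 w=9.469086
4: u=13.975284 w=-5.216106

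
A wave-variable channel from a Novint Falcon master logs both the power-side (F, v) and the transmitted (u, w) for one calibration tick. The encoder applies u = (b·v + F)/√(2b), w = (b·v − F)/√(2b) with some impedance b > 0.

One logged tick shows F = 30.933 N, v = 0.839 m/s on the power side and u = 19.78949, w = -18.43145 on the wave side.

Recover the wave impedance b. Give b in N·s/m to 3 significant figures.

u + w = 1.35804;  u + w = √(2b)·v, so √(2b) = 1.35804/0.839 = 1.61864.
b = (√(2b))²/2 = 2.62000/2 = 1.31000.
(Check via u − w = 2F/√(2b): u − w = 38.22094, 2F/√(2b) = 38.22095.)

b = 1.31 N·s/m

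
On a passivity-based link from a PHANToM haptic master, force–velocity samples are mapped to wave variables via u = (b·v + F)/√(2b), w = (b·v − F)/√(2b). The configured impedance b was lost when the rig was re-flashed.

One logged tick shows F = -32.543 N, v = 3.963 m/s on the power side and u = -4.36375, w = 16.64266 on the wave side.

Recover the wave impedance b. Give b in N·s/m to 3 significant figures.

b = 4.8 N·s/m

u + w = 12.2789;  u + w = √(2b)·v, so √(2b) = 12.2789/3.963 = 3.0984.
b = (√(2b))²/2 = 9.6000/2 = 4.8000.
(Check via u − w = 2F/√(2b): u − w = -21.0064, 2F/√(2b) = -21.0064.)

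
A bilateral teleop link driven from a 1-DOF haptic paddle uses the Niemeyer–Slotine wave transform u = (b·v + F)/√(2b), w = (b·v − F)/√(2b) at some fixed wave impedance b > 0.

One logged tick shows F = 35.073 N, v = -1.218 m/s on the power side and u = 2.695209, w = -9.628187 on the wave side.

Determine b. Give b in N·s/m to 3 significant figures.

u + w = -6.932978;  u + w = √(2b)·v, so √(2b) = -6.932978/(-1.218) = 5.692100.
b = (√(2b))²/2 = 32.400004/2 = 16.200002.
(Check via u − w = 2F/√(2b): u − w = 12.323396, 2F/√(2b) = 12.323395.)

b = 16.2 N·s/m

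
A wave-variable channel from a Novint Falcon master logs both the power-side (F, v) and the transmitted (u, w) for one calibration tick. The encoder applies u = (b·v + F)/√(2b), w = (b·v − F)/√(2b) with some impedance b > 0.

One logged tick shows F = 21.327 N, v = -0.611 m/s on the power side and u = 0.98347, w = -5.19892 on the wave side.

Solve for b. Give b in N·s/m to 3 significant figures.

b = 23.8 N·s/m

u + w = -4.2155;  u + w = √(2b)·v, so √(2b) = -4.2155/(-0.611) = 6.8993.
b = (√(2b))²/2 = 47.5998/2 = 23.7999.
(Check via u − w = 2F/√(2b): u − w = 6.1824, 2F/√(2b) = 6.1824.)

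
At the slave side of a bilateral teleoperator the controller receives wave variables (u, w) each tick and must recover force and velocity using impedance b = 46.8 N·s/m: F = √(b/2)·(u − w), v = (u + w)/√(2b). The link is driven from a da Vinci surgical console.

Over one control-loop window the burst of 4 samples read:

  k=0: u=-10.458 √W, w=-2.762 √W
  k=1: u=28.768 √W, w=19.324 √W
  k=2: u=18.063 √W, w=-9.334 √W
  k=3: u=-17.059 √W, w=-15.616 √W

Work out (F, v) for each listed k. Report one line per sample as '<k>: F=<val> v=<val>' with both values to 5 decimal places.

0: F=-37.22828 v=-1.36645
1: F=45.68398 v=4.97090
2: F=132.52901 v=0.90225
3: F=-6.98030 v=-3.37736

k=0: u−w=-7.69600, u+w=-13.22000; √(b/2)=4.83735, √(2b)=9.67471; F=4.83735×(-7.696)=-37.22828, v=-13.22000/9.67471=-1.36645
k=1: u−w=9.44400, u+w=48.09200; √(b/2)=4.83735, √(2b)=9.67471; F=4.83735×9.444=45.68398, v=48.09200/9.67471=4.97090
k=2: u−w=27.39700, u+w=8.72900; √(b/2)=4.83735, √(2b)=9.67471; F=4.83735×27.397=132.52901, v=8.72900/9.67471=0.90225
k=3: u−w=-1.44300, u+w=-32.67500; √(b/2)=4.83735, √(2b)=9.67471; F=4.83735×(-1.443)=-6.98030, v=-32.67500/9.67471=-3.37736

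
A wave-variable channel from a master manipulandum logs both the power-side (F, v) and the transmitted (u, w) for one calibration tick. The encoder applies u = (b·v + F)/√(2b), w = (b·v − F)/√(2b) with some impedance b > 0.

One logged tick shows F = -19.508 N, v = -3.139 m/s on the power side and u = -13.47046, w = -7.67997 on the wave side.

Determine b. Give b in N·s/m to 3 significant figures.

b = 22.7 N·s/m

u + w = -21.15043;  u + w = √(2b)·v, so √(2b) = -21.15043/(-3.139) = 6.73795.
b = (√(2b))²/2 = 45.39999/2 = 22.70000.
(Check via u − w = 2F/√(2b): u − w = -5.79049, 2F/√(2b) = -5.79048.)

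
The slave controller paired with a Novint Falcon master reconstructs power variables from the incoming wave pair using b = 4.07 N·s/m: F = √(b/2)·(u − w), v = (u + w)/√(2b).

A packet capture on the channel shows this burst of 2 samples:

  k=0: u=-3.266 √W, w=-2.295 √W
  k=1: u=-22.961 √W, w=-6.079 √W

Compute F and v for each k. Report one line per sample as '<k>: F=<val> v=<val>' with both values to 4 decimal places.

0: F=-1.3852 v=-1.9491
1: F=-24.0828 v=-10.1785

k=0: u−w=-0.9710, u+w=-5.5610; √(b/2)=1.4265, √(2b)=2.8531; F=1.4265×(-0.971)=-1.3852, v=-5.5610/2.8531=-1.9491
k=1: u−w=-16.8820, u+w=-29.0400; √(b/2)=1.4265, √(2b)=2.8531; F=1.4265×(-16.882)=-24.0828, v=-29.0400/2.8531=-10.1785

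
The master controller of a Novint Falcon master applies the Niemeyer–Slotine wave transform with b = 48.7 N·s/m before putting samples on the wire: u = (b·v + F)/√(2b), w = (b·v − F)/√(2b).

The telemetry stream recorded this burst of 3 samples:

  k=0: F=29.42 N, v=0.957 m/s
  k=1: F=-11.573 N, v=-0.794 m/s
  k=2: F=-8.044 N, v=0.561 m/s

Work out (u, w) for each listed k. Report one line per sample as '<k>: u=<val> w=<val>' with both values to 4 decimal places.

0: u=7.7034 w=1.7414
1: u=-5.0907 w=-2.7454
2: u=1.9532 w=3.5834

k=0: b·v=48.7×0.957=46.6059; √(2b)=9.8691; u=(46.6059+29.42)/9.8691=7.7034, w=(46.6059−29.42)/9.8691=1.7414
k=1: b·v=48.7×(-0.794)=-38.6678; √(2b)=9.8691; u=(-38.6678+(-11.573))/9.8691=-5.0907, w=(-38.6678−(-11.573))/9.8691=-2.7454
k=2: b·v=48.7×0.561=27.3207; √(2b)=9.8691; u=(27.3207+(-8.044))/9.8691=1.9532, w=(27.3207−(-8.044))/9.8691=3.5834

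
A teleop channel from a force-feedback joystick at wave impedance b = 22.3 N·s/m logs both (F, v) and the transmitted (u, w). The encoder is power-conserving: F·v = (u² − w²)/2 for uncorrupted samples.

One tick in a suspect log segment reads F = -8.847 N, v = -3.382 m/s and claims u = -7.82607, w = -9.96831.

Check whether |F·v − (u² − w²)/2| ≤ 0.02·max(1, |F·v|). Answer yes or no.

no

F·v = (-8.847)×(-3.382) = 29.92055 W.
(u² − w²)/2 = (61.24737 − 99.36720)/2 = -19.05992 W.
|Δ| = 48.98047;  2% of max(1, |F·v|) = 0.59841.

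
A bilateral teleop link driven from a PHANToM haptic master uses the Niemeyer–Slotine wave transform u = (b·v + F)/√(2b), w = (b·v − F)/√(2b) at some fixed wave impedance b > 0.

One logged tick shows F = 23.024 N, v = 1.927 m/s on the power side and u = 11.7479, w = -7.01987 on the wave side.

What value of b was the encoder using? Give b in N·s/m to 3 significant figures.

u + w = 4.7280;  u + w = √(2b)·v, so √(2b) = 4.7280/1.927 = 2.4536.
b = (√(2b))²/2 = 6.0200/2 = 3.0100.
(Check via u − w = 2F/√(2b): u − w = 18.7678, 2F/√(2b) = 18.7678.)

b = 3.01 N·s/m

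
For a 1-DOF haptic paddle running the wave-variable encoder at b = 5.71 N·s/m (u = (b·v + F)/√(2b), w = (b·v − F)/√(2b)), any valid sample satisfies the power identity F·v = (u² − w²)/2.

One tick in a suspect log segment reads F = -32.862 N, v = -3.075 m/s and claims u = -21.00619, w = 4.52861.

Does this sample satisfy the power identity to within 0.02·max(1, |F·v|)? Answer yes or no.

F·v = (-32.862)×(-3.075) = 101.05065 W.
(u² − w²)/2 = (441.26002 − 20.50831)/2 = 210.37585 W.
|Δ| = 109.32520;  2% of max(1, |F·v|) = 2.02101.

no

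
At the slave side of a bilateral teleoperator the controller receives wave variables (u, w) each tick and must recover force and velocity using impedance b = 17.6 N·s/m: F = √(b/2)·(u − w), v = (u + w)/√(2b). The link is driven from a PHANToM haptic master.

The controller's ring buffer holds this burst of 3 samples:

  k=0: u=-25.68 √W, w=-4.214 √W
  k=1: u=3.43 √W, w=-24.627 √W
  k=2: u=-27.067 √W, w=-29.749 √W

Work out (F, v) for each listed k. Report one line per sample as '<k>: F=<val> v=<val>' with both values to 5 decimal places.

0: F=-63.67845 v=-5.03863
1: F=83.23051 v=-3.57275
2: F=7.95610 v=-9.57633

k=0: u−w=-21.46600, u+w=-29.89400; √(b/2)=2.96648, √(2b)=5.93296; F=2.96648×(-21.466)=-63.67845, v=-29.89400/5.93296=-5.03863
k=1: u−w=28.05700, u+w=-21.19700; √(b/2)=2.96648, √(2b)=5.93296; F=2.96648×28.057=83.23051, v=-21.19700/5.93296=-3.57275
k=2: u−w=2.68200, u+w=-56.81600; √(b/2)=2.96648, √(2b)=5.93296; F=2.96648×2.682=7.95610, v=-56.81600/5.93296=-9.57633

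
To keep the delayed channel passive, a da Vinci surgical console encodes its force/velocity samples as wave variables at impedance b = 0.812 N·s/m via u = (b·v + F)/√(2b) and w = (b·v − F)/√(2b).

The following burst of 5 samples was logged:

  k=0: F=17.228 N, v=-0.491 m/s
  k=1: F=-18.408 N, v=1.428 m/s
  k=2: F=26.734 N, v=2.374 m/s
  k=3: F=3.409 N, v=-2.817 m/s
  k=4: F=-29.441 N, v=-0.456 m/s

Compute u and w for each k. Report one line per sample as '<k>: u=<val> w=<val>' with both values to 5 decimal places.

0: u=13.20606 w=-13.83177
1: u=-13.53497 w=15.35476
2: u=22.49100 w=-19.46566
3: u=0.88012 w=-4.47000
4: u=-23.39308 w=22.81198

k=0: b·v=0.812×(-0.491)=-0.39869; √(2b)=1.27436; u=(-0.39869+17.228)/1.27436=13.20606, w=(-0.39869−17.228)/1.27436=-13.83177
k=1: b·v=0.812×1.428=1.15954; √(2b)=1.27436; u=(1.15954+(-18.408))/1.27436=-13.53497, w=(1.15954−(-18.408))/1.27436=15.35476
k=2: b·v=0.812×2.374=1.92769; √(2b)=1.27436; u=(1.92769+26.734)/1.27436=22.49100, w=(1.92769−26.734)/1.27436=-19.46566
k=3: b·v=0.812×(-2.817)=-2.28740; √(2b)=1.27436; u=(-2.28740+3.409)/1.27436=0.88012, w=(-2.28740−3.409)/1.27436=-4.47000
k=4: b·v=0.812×(-0.456)=-0.37027; √(2b)=1.27436; u=(-0.37027+(-29.441))/1.27436=-23.39308, w=(-0.37027−(-29.441))/1.27436=22.81198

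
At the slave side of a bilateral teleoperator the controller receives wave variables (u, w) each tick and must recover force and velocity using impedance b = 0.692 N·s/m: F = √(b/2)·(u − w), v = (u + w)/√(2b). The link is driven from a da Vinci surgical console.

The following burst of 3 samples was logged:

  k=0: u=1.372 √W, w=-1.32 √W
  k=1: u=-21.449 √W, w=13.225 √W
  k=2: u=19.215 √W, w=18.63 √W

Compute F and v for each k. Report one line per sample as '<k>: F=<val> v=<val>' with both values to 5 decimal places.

0: F=1.58348 v=0.04420
1: F=-20.39586 v=-6.99061
2: F=0.34411 v=32.16922

k=0: u−w=2.69200, u+w=0.05200; √(b/2)=0.58822, √(2b)=1.17644; F=0.58822×2.692=1.58348, v=0.05200/1.17644=0.04420
k=1: u−w=-34.67400, u+w=-8.22400; √(b/2)=0.58822, √(2b)=1.17644; F=0.58822×(-34.674)=-20.39586, v=-8.22400/1.17644=-6.99061
k=2: u−w=0.58500, u+w=37.84500; √(b/2)=0.58822, √(2b)=1.17644; F=0.58822×0.585=0.34411, v=37.84500/1.17644=32.16922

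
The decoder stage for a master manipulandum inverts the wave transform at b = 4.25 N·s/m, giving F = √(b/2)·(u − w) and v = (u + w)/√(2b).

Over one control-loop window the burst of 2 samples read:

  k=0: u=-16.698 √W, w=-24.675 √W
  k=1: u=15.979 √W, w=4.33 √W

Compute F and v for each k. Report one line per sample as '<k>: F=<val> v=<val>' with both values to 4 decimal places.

0: F=11.6284 v=-14.1908
1: F=16.9812 v=6.9659

k=0: u−w=7.9770, u+w=-41.3730; √(b/2)=1.4577, √(2b)=2.9155; F=1.4577×7.977=11.6284, v=-41.3730/2.9155=-14.1908
k=1: u−w=11.6490, u+w=20.3090; √(b/2)=1.4577, √(2b)=2.9155; F=1.4577×11.649=16.9812, v=20.3090/2.9155=6.9659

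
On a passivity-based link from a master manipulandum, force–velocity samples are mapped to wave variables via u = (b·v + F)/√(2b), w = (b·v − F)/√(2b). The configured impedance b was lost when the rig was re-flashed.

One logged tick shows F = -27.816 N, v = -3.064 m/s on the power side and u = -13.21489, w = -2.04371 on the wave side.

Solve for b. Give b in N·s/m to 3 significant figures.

u + w = -15.25860;  u + w = √(2b)·v, so √(2b) = -15.25860/(-3.064) = 4.97996.
b = (√(2b))²/2 = 24.80001/2 = 12.40000.
(Check via u − w = 2F/√(2b): u − w = -11.17118, 2F/√(2b) = -11.17117.)

b = 12.4 N·s/m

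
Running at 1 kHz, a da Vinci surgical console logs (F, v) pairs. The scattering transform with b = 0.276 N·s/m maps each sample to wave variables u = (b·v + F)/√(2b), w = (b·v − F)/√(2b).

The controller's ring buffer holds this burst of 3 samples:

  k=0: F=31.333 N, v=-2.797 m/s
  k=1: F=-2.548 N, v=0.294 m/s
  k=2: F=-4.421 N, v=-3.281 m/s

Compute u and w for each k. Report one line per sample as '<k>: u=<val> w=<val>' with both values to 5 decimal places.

0: u=41.13376 w=-43.21184
1: u=-3.32028 w=3.53871
2: u=-7.16930 w=4.73163

k=0: b·v=0.276×(-2.797)=-0.77197; √(2b)=0.74297; u=(-0.77197+31.333)/0.74297=41.13376, w=(-0.77197−31.333)/0.74297=-43.21184
k=1: b·v=0.276×0.294=0.08114; √(2b)=0.74297; u=(0.08114+(-2.548))/0.74297=-3.32028, w=(0.08114−(-2.548))/0.74297=3.53871
k=2: b·v=0.276×(-3.281)=-0.90556; √(2b)=0.74297; u=(-0.90556+(-4.421))/0.74297=-7.16930, w=(-0.90556−(-4.421))/0.74297=4.73163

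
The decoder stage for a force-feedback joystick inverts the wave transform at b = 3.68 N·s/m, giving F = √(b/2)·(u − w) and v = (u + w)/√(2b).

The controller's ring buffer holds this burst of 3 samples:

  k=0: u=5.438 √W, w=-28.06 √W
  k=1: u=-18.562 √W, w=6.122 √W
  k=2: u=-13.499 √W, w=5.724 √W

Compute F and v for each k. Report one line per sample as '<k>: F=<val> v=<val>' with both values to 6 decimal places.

0: F=45.438898 v=-8.338580
1: F=-33.483007 v=-4.585445
2: F=-26.075346 v=-2.865903

k=0: u−w=33.498000, u+w=-22.622000; √(b/2)=1.356466, √(2b)=2.712932; F=1.356466×33.498=45.438898, v=-22.622000/2.712932=-8.338580
k=1: u−w=-24.684000, u+w=-12.440000; √(b/2)=1.356466, √(2b)=2.712932; F=1.356466×(-24.684)=-33.483007, v=-12.440000/2.712932=-4.585445
k=2: u−w=-19.223000, u+w=-7.775000; √(b/2)=1.356466, √(2b)=2.712932; F=1.356466×(-19.223)=-26.075346, v=-7.775000/2.712932=-2.865903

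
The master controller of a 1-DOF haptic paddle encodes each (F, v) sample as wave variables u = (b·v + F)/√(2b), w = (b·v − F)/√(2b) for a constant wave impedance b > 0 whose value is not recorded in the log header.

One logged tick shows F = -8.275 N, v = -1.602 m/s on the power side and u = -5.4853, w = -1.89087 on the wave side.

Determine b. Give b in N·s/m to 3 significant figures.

u + w = -7.3762;  u + w = √(2b)·v, so √(2b) = -7.3762/(-1.602) = 4.6044.
b = (√(2b))²/2 = 21.2000/2 = 10.6000.
(Check via u − w = 2F/√(2b): u − w = -3.5944, 2F/√(2b) = -3.5944.)

b = 10.6 N·s/m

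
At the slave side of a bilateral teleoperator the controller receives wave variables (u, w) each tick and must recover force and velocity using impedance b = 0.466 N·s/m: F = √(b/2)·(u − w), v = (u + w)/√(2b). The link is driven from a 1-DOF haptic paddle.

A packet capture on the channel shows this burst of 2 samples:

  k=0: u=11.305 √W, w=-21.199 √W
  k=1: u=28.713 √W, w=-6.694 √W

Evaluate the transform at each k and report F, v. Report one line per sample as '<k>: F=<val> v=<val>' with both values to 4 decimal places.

0: F=15.6897 v=-10.2486
1: F=17.0910 v=22.8081

k=0: u−w=32.5040, u+w=-9.8940; √(b/2)=0.4827, √(2b)=0.9654; F=0.4827×32.504=15.6897, v=-9.8940/0.9654=-10.2486
k=1: u−w=35.4070, u+w=22.0190; √(b/2)=0.4827, √(2b)=0.9654; F=0.4827×35.407=17.0910, v=22.0190/0.9654=22.8081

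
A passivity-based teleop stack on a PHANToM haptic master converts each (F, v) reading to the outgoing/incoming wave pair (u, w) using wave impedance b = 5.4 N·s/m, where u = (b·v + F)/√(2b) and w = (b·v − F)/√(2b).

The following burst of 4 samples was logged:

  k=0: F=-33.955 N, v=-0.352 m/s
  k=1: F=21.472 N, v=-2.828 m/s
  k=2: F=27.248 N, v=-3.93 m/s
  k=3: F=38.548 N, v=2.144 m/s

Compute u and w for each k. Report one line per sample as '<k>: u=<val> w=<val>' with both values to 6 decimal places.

0: u=-10.910572 w=9.753782
1: u=1.886843 w=-11.180600
2: u=1.833653 w=-14.748951
3: u=15.252734 w=-8.206831

k=0: b·v=5.4×(-0.352)=-1.900800; √(2b)=3.286335; u=(-1.900800+(-33.955))/3.286335=-10.910572, w=(-1.900800−(-33.955))/3.286335=9.753782
k=1: b·v=5.4×(-2.828)=-15.271200; √(2b)=3.286335; u=(-15.271200+21.472)/3.286335=1.886843, w=(-15.271200−21.472)/3.286335=-11.180600
k=2: b·v=5.4×(-3.93)=-21.222000; √(2b)=3.286335; u=(-21.222000+27.248)/3.286335=1.833653, w=(-21.222000−27.248)/3.286335=-14.748951
k=3: b·v=5.4×2.144=11.577600; √(2b)=3.286335; u=(11.577600+38.548)/3.286335=15.252734, w=(11.577600−38.548)/3.286335=-8.206831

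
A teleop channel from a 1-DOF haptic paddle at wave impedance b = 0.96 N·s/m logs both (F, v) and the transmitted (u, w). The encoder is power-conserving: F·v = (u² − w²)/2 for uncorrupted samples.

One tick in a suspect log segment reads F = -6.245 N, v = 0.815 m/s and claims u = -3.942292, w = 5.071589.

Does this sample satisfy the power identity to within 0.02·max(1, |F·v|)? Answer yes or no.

F·v = (-6.245)×0.815 = -5.089675 W.
(u² − w²)/2 = (15.541666 − 25.721015)/2 = -5.089674 W.
|Δ| = 0.000001;  2% of max(1, |F·v|) = 0.101793.

yes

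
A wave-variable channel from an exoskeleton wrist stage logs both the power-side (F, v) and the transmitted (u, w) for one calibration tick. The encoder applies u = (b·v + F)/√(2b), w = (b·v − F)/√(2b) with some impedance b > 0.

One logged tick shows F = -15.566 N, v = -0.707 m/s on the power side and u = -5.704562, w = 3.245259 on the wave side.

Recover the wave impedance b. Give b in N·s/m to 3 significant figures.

u + w = -2.459303;  u + w = √(2b)·v, so √(2b) = -2.459303/(-0.707) = 3.478505.
b = (√(2b))²/2 = 12.099997/2 = 6.049998.
(Check via u − w = 2F/√(2b): u − w = -8.949821, 2F/√(2b) = -8.949822.)

b = 6.05 N·s/m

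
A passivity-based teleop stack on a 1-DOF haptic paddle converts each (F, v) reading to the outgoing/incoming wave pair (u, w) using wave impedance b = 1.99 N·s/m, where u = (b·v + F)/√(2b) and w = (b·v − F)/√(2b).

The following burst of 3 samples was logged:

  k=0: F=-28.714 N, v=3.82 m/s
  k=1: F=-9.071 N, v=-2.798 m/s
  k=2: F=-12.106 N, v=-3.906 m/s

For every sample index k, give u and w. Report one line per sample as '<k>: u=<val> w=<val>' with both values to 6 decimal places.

0: u=-10.582590 w=18.203466
1: u=-7.337878 w=1.755885
2: u=-9.964412 w=2.171967

k=0: b·v=1.99×3.82=7.601800; √(2b)=1.994994; u=(7.601800+(-28.714))/1.994994=-10.582590, w=(7.601800−(-28.714))/1.994994=18.203466
k=1: b·v=1.99×(-2.798)=-5.568020; √(2b)=1.994994; u=(-5.568020+(-9.071))/1.994994=-7.337878, w=(-5.568020−(-9.071))/1.994994=1.755885
k=2: b·v=1.99×(-3.906)=-7.772940; √(2b)=1.994994; u=(-7.772940+(-12.106))/1.994994=-9.964412, w=(-7.772940−(-12.106))/1.994994=2.171967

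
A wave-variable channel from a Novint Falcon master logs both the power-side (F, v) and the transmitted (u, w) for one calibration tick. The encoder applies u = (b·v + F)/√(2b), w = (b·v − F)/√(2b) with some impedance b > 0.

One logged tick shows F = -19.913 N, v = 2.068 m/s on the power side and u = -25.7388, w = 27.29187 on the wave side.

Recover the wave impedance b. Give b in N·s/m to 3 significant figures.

u + w = 1.55307;  u + w = √(2b)·v, so √(2b) = 1.55307/2.068 = 0.75100.
b = (√(2b))²/2 = 0.56400/2 = 0.28200.
(Check via u − w = 2F/√(2b): u − w = -53.03067, 2F/√(2b) = -53.03056.)

b = 0.282 N·s/m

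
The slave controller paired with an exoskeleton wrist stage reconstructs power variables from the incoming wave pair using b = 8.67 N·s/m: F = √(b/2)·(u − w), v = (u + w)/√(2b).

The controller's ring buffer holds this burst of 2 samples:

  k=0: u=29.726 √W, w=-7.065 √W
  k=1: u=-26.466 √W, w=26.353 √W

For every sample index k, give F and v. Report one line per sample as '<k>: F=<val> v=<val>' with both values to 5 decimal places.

k=0: u−w=36.79100, u+w=22.66100; √(b/2)=2.08207, √(2b)=4.16413; F=2.08207×36.791=76.60130, v=22.66100/4.16413=5.44195
k=1: u−w=-52.81900, u+w=-0.11300; √(b/2)=2.08207, √(2b)=4.16413; F=2.08207×(-52.819)=-109.97266, v=-0.11300/4.16413=-0.02714

0: F=76.60130 v=5.44195
1: F=-109.97266 v=-0.02714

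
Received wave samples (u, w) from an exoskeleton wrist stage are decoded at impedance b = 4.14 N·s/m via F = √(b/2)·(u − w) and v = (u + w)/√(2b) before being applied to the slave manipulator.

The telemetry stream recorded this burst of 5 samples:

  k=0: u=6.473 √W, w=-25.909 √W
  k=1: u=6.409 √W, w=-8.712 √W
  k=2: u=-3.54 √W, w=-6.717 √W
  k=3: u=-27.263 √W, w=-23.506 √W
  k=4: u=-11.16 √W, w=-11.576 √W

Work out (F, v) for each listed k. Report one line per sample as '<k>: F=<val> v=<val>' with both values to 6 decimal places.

k=0: u−w=32.382000, u+w=-19.436000; √(b/2)=1.438749, √(2b)=2.877499; F=1.438749×32.382=46.589585, v=-19.436000/2.877499=-6.754477
k=1: u−w=15.121000, u+w=-2.303000; √(b/2)=1.438749, √(2b)=2.877499; F=1.438749×15.121=21.755331, v=-2.303000/2.877499=-0.800348
k=2: u−w=3.177000, u+w=-10.257000; √(b/2)=1.438749, √(2b)=2.877499; F=1.438749×3.177=4.570907, v=-10.257000/2.877499=-3.564554
k=3: u−w=-3.757000, u+w=-50.769000; √(b/2)=1.438749, √(2b)=2.877499; F=1.438749×(-3.757)=-5.405382, v=-50.769000/2.877499=-17.643447
k=4: u−w=0.416000, u+w=-22.736000; √(b/2)=1.438749, √(2b)=2.877499; F=1.438749×0.416=0.598520, v=-22.736000/2.877499=-7.901306

0: F=46.589585 v=-6.754477
1: F=21.755331 v=-0.800348
2: F=4.570907 v=-3.564554
3: F=-5.405382 v=-17.643447
4: F=0.598520 v=-7.901306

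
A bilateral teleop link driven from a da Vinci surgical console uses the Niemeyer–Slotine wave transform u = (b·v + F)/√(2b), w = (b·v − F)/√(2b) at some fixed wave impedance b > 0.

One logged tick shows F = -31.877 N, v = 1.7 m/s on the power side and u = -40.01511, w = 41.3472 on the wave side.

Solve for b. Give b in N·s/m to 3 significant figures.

u + w = 1.3321;  u + w = √(2b)·v, so √(2b) = 1.3321/1.7 = 0.7836.
b = (√(2b))²/2 = 0.6140/2 = 0.3070.
(Check via u − w = 2F/√(2b): u − w = -81.3623, 2F/√(2b) = -81.3622.)

b = 0.307 N·s/m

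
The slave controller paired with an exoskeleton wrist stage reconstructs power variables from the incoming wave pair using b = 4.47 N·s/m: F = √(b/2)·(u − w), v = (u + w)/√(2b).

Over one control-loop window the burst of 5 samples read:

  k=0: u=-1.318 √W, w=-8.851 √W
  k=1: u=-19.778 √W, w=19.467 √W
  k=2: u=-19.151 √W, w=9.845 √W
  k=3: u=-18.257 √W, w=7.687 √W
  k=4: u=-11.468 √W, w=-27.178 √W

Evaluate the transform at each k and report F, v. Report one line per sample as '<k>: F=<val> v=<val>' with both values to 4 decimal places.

k=0: u−w=7.5330, u+w=-10.1690; √(b/2)=1.4950, √(2b)=2.9900; F=1.4950×7.533=11.2618, v=-10.1690/2.9900=-3.4010
k=1: u−w=-39.2450, u+w=-0.3110; √(b/2)=1.4950, √(2b)=2.9900; F=1.4950×(-39.245)=-58.6709, v=-0.3110/2.9900=-0.1040
k=2: u−w=-28.9960, u+w=-9.3060; √(b/2)=1.4950, √(2b)=2.9900; F=1.4950×(-28.996)=-43.3488, v=-9.3060/2.9900=-3.1124
k=3: u−w=-25.9440, u+w=-10.5700; √(b/2)=1.4950, √(2b)=2.9900; F=1.4950×(-25.944)=-38.7861, v=-10.5700/2.9900=-3.5351
k=4: u−w=15.7100, u+w=-38.6460; √(b/2)=1.4950, √(2b)=2.9900; F=1.4950×15.71=23.4863, v=-38.6460/2.9900=-12.9252

0: F=11.2618 v=-3.4010
1: F=-58.6709 v=-0.1040
2: F=-43.3488 v=-3.1124
3: F=-38.7861 v=-3.5351
4: F=23.4863 v=-12.9252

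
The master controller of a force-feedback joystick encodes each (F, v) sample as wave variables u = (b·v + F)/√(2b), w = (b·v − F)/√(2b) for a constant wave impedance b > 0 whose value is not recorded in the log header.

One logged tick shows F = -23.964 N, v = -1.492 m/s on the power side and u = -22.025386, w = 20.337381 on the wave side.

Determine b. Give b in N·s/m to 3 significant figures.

b = 0.64 N·s/m

u + w = -1.688005;  u + w = √(2b)·v, so √(2b) = -1.688005/(-1.492) = 1.131371.
b = (√(2b))²/2 = 1.280000/2 = 0.640000.
(Check via u − w = 2F/√(2b): u − w = -42.362767, 2F/√(2b) = -42.362775.)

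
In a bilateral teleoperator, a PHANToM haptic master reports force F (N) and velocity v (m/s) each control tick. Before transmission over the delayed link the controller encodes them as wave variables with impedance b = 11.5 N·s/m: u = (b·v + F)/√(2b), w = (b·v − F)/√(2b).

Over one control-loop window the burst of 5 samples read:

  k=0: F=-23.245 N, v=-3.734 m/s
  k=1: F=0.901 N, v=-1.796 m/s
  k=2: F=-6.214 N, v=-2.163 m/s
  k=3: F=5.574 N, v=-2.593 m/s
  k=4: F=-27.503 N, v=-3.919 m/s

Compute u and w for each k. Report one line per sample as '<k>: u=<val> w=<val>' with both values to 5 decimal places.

0: u=-13.80074 w=-4.10690
1: u=-4.11879 w=-4.49453
2: u=-6.48240 w=-3.89098
3: u=-5.05554 w=-7.38005
4: u=-15.13220 w=-3.66266

k=0: b·v=11.5×(-3.734)=-42.94100; √(2b)=4.79583; u=(-42.94100+(-23.245))/4.79583=-13.80074, w=(-42.94100−(-23.245))/4.79583=-4.10690
k=1: b·v=11.5×(-1.796)=-20.65400; √(2b)=4.79583; u=(-20.65400+0.901)/4.79583=-4.11879, w=(-20.65400−0.901)/4.79583=-4.49453
k=2: b·v=11.5×(-2.163)=-24.87450; √(2b)=4.79583; u=(-24.87450+(-6.214))/4.79583=-6.48240, w=(-24.87450−(-6.214))/4.79583=-3.89098
k=3: b·v=11.5×(-2.593)=-29.81950; √(2b)=4.79583; u=(-29.81950+5.574)/4.79583=-5.05554, w=(-29.81950−5.574)/4.79583=-7.38005
k=4: b·v=11.5×(-3.919)=-45.06850; √(2b)=4.79583; u=(-45.06850+(-27.503))/4.79583=-15.13220, w=(-45.06850−(-27.503))/4.79583=-3.66266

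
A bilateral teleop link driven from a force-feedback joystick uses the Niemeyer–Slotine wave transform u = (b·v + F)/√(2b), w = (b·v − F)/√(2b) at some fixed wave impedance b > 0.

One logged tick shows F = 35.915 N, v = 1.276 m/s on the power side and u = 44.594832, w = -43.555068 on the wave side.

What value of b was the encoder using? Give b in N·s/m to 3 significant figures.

b = 0.332 N·s/m

u + w = 1.039764;  u + w = √(2b)·v, so √(2b) = 1.039764/1.276 = 0.814862.
b = (√(2b))²/2 = 0.664000/2 = 0.332000.
(Check via u − w = 2F/√(2b): u − w = 88.149900, 2F/√(2b) = 88.149888.)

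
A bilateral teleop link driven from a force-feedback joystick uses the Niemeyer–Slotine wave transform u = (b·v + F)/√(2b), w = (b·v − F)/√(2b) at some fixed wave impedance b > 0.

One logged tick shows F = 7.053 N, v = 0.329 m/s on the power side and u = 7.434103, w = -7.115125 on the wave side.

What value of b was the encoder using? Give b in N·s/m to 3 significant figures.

u + w = 0.318978;  u + w = √(2b)·v, so √(2b) = 0.318978/0.329 = 0.969538.
b = (√(2b))²/2 = 0.940004/2 = 0.470002.
(Check via u − w = 2F/√(2b): u − w = 14.549228, 2F/√(2b) = 14.549198.)

b = 0.47 N·s/m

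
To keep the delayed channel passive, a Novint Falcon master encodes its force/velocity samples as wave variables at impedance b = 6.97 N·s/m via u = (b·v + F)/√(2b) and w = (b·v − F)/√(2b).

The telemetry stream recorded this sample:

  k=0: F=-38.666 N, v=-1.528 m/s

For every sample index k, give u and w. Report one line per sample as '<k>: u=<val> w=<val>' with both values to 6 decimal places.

0: u=-13.208633 w=7.503645

k=0: b·v=6.97×(-1.528)=-10.650160; √(2b)=3.733631; u=(-10.650160+(-38.666))/3.733631=-13.208633, w=(-10.650160−(-38.666))/3.733631=7.503645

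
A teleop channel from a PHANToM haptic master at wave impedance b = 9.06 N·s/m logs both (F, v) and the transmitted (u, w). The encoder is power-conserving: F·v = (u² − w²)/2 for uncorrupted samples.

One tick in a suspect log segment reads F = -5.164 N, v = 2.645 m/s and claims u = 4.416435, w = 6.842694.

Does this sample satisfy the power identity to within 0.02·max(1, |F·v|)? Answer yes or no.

yes

F·v = (-5.164)×2.645 = -13.658780 W.
(u² − w²)/2 = (19.504898 − 46.822461)/2 = -13.658782 W.
|Δ| = 0.000002;  2% of max(1, |F·v|) = 0.273176.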